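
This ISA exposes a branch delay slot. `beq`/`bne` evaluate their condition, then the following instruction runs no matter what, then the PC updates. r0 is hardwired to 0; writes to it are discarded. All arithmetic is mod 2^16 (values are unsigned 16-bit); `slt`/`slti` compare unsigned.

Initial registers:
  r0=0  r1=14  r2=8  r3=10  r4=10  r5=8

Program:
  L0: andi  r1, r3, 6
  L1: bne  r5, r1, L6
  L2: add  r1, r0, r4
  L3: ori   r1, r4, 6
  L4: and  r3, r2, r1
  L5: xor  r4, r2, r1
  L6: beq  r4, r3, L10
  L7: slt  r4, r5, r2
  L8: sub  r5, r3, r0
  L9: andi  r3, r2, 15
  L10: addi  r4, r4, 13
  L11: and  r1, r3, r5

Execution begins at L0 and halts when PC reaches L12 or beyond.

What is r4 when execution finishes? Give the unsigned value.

PC=0  andi  r1, r3, 6        | r0=0 r1=2 r2=8 r3=10 r4=10 r5=8
PC=1  bne  r5, r1, L6        | r0=0 r1=2 r2=8 r3=10 r4=10 r5=8  [TAKEN]
PC=2  add  r1, r0, r4        | r0=0 r1=10 r2=8 r3=10 r4=10 r5=8
PC=6  beq  r4, r3, L10       | r0=0 r1=10 r2=8 r3=10 r4=10 r5=8  [TAKEN]
PC=7  slt  r4, r5, r2        | r0=0 r1=10 r2=8 r3=10 r4=0 r5=8
PC=10 addi  r4, r4, 13       | r0=0 r1=10 r2=8 r3=10 r4=13 r5=8
PC=11 and  r1, r3, r5        | r0=0 r1=8 r2=8 r3=10 r4=13 r5=8

13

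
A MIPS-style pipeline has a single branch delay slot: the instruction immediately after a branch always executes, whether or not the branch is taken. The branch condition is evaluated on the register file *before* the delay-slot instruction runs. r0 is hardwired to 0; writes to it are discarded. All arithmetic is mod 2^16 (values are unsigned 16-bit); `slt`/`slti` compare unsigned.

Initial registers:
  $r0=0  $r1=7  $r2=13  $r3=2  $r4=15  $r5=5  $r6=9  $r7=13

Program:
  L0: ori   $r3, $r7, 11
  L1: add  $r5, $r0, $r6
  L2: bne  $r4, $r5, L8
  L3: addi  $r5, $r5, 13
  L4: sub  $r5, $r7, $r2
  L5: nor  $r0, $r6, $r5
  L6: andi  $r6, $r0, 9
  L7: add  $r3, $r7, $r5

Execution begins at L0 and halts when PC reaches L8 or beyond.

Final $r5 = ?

22

PC=0  ori   $r3, $r7, 11     | $r0=0 $r1=7 $r2=13 $r3=15 $r4=15 $r5=5 $r6=9 $r7=13
PC=1  add  $r5, $r0, $r6     | $r0=0 $r1=7 $r2=13 $r3=15 $r4=15 $r5=9 $r6=9 $r7=13
PC=2  bne  $r4, $r5, L8      | $r0=0 $r1=7 $r2=13 $r3=15 $r4=15 $r5=9 $r6=9 $r7=13  [TAKEN]
PC=3  addi  $r5, $r5, 13     | $r0=0 $r1=7 $r2=13 $r3=15 $r4=15 $r5=22 $r6=9 $r7=13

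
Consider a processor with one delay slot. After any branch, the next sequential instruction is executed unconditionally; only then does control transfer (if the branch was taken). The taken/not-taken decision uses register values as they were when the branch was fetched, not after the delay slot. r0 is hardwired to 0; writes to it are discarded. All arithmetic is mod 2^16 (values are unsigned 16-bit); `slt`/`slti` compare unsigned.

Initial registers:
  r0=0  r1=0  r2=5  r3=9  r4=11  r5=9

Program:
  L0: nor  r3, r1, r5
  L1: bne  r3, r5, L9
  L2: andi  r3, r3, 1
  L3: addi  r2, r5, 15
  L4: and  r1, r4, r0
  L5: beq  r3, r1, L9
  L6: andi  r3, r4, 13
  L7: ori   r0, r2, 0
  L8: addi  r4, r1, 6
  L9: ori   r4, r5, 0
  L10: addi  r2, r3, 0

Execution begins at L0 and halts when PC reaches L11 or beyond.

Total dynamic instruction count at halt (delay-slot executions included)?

5

PC=0  nor  r3, r1, r5        | r0=0 r1=0 r2=5 r3=65526 r4=11 r5=9
PC=1  bne  r3, r5, L9        | r0=0 r1=0 r2=5 r3=65526 r4=11 r5=9  [TAKEN]
PC=2  andi  r3, r3, 1        | r0=0 r1=0 r2=5 r3=0 r4=11 r5=9
PC=9  ori   r4, r5, 0        | r0=0 r1=0 r2=5 r3=0 r4=9 r5=9
PC=10 addi  r2, r3, 0        | r0=0 r1=0 r2=0 r3=0 r4=9 r5=9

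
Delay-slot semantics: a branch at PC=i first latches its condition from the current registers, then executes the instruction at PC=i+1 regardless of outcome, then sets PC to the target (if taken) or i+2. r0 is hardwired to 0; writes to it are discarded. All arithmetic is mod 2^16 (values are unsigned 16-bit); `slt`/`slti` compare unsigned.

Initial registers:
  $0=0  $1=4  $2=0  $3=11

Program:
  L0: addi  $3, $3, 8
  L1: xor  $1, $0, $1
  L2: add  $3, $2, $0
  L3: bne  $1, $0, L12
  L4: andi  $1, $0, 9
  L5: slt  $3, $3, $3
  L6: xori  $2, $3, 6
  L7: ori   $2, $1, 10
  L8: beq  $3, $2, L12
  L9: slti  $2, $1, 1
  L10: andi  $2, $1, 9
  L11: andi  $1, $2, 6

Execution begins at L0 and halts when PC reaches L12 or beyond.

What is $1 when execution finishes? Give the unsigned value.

0

[0] addi  $3, $3, 8  →  {$0:0, $1:4, $2:0, $3:19}
[1] xor  $1, $0, $1  →  {$0:0, $1:4, $2:0, $3:19}
[2] add  $3, $2, $0  →  {$0:0, $1:4, $2:0, $3:0}
[3] bne  $1, $0, L12  →  {$0:0, $1:4, $2:0, $3:0}  ⟨branch taken⟩
[4] andi  $1, $0, 9  →  {$0:0, $1:0, $2:0, $3:0}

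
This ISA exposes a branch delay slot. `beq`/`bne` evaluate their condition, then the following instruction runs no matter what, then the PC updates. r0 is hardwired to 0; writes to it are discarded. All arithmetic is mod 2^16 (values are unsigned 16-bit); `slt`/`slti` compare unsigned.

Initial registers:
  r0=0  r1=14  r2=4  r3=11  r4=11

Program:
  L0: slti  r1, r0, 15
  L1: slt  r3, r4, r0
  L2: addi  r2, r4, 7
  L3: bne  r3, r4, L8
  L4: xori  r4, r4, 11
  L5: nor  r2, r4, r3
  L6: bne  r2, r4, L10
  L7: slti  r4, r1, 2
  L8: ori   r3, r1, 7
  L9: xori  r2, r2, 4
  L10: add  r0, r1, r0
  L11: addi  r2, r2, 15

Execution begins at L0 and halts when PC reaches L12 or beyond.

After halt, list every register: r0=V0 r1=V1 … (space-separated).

r0=0 r1=1 r2=37 r3=7 r4=0

[0] slti  r1, r0, 15  →  {r0:0, r1:1, r2:4, r3:11, r4:11}
[1] slt  r3, r4, r0  →  {r0:0, r1:1, r2:4, r3:0, r4:11}
[2] addi  r2, r4, 7  →  {r0:0, r1:1, r2:18, r3:0, r4:11}
[3] bne  r3, r4, L8  →  {r0:0, r1:1, r2:18, r3:0, r4:11}  ⟨branch taken⟩
[4] xori  r4, r4, 11  →  {r0:0, r1:1, r2:18, r3:0, r4:0}
[8] ori   r3, r1, 7  →  {r0:0, r1:1, r2:18, r3:7, r4:0}
[9] xori  r2, r2, 4  →  {r0:0, r1:1, r2:22, r3:7, r4:0}
[10] add  r0, r1, r0  →  {r0:0, r1:1, r2:22, r3:7, r4:0}
[11] addi  r2, r2, 15  →  {r0:0, r1:1, r2:37, r3:7, r4:0}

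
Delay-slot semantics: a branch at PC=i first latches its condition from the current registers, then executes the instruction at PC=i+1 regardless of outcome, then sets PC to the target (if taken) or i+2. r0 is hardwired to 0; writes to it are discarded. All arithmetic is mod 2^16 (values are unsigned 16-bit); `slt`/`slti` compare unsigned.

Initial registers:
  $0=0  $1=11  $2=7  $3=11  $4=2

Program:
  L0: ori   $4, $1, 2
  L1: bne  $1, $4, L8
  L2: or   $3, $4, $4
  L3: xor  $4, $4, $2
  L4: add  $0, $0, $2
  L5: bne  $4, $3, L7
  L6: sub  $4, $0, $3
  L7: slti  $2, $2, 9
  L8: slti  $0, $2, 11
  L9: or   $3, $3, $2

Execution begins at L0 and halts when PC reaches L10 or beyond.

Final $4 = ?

#0 ori   $4, $1, 2 ; 0/11/7/11/11
#1 bne  $1, $4, L8 ; 0/11/7/11/11 ; →fallthru
#2 or   $3, $4, $4 ; 0/11/7/11/11
#3 xor  $4, $4, $2 ; 0/11/7/11/12
#4 add  $0, $0, $2 ; 0/11/7/11/12
#5 bne  $4, $3, L7 ; 0/11/7/11/12 ; →target
#6 sub  $4, $0, $3 ; 0/11/7/11/65525
#7 slti  $2, $2, 9 ; 0/11/1/11/65525
#8 slti  $0, $2, 11 ; 0/11/1/11/65525
#9 or   $3, $3, $2 ; 0/11/1/11/65525

65525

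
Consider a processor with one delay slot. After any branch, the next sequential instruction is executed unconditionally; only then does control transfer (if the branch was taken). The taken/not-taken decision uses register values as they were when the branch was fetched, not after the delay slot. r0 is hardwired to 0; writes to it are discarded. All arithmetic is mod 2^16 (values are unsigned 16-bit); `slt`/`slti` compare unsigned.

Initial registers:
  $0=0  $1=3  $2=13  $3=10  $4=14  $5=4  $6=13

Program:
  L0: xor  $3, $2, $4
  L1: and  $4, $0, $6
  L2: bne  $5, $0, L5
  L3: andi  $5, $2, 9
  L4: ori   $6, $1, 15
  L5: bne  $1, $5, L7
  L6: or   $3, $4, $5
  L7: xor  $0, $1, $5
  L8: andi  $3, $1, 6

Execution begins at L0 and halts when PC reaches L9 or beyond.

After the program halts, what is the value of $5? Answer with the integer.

9

[0] xor  $3, $2, $4  →  {$0:0, $1:3, $2:13, $3:3, $4:14, $5:4, $6:13}
[1] and  $4, $0, $6  →  {$0:0, $1:3, $2:13, $3:3, $4:0, $5:4, $6:13}
[2] bne  $5, $0, L5  →  {$0:0, $1:3, $2:13, $3:3, $4:0, $5:4, $6:13}  ⟨branch taken⟩
[3] andi  $5, $2, 9  →  {$0:0, $1:3, $2:13, $3:3, $4:0, $5:9, $6:13}
[5] bne  $1, $5, L7  →  {$0:0, $1:3, $2:13, $3:3, $4:0, $5:9, $6:13}  ⟨branch taken⟩
[6] or   $3, $4, $5  →  {$0:0, $1:3, $2:13, $3:9, $4:0, $5:9, $6:13}
[7] xor  $0, $1, $5  →  {$0:0, $1:3, $2:13, $3:9, $4:0, $5:9, $6:13}
[8] andi  $3, $1, 6  →  {$0:0, $1:3, $2:13, $3:2, $4:0, $5:9, $6:13}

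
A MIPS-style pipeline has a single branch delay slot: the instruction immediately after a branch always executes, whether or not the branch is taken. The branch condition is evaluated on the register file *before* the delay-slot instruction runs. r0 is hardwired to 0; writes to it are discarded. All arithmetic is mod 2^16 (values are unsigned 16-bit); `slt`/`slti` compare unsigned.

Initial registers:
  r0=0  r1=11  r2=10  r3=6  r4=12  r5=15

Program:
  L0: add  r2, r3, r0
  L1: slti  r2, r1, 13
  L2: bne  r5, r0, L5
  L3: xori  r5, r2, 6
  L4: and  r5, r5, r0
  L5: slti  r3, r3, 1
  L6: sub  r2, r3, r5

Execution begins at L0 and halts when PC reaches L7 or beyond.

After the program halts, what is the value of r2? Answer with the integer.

65529

[0] add  r2, r3, r0  →  {r0:0, r1:11, r2:6, r3:6, r4:12, r5:15}
[1] slti  r2, r1, 13  →  {r0:0, r1:11, r2:1, r3:6, r4:12, r5:15}
[2] bne  r5, r0, L5  →  {r0:0, r1:11, r2:1, r3:6, r4:12, r5:15}  ⟨branch taken⟩
[3] xori  r5, r2, 6  →  {r0:0, r1:11, r2:1, r3:6, r4:12, r5:7}
[5] slti  r3, r3, 1  →  {r0:0, r1:11, r2:1, r3:0, r4:12, r5:7}
[6] sub  r2, r3, r5  →  {r0:0, r1:11, r2:65529, r3:0, r4:12, r5:7}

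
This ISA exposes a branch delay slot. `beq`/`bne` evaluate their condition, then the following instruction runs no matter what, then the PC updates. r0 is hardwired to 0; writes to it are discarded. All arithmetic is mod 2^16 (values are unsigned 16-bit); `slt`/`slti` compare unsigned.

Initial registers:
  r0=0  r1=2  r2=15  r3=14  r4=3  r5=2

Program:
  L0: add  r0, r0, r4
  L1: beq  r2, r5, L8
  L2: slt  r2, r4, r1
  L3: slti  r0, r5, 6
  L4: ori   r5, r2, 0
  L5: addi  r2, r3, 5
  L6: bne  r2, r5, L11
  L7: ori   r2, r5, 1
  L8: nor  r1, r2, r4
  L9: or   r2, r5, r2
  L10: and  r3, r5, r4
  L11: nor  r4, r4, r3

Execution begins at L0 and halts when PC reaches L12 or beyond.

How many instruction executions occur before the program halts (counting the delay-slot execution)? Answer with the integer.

9

#0 add  r0, r0, r4 ; 0/2/15/14/3/2
#1 beq  r2, r5, L8 ; 0/2/15/14/3/2 ; →fallthru
#2 slt  r2, r4, r1 ; 0/2/0/14/3/2
#3 slti  r0, r5, 6 ; 0/2/0/14/3/2
#4 ori   r5, r2, 0 ; 0/2/0/14/3/0
#5 addi  r2, r3, 5 ; 0/2/19/14/3/0
#6 bne  r2, r5, L11 ; 0/2/19/14/3/0 ; →target
#7 ori   r2, r5, 1 ; 0/2/1/14/3/0
#11 nor  r4, r4, r3 ; 0/2/1/14/65520/0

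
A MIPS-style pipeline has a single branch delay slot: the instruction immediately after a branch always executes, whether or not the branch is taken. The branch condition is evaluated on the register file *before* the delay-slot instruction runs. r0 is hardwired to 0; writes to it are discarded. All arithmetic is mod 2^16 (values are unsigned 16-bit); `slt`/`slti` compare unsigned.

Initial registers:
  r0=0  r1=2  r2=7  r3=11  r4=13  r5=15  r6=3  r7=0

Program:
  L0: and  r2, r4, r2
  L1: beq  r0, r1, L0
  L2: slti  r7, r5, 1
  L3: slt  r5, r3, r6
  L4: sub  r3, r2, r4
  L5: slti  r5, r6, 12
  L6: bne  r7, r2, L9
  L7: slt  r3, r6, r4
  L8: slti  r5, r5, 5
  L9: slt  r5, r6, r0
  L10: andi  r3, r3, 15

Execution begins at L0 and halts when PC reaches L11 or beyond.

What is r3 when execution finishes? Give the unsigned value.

1

#0 and  r2, r4, r2 ; 0/2/5/11/13/15/3/0
#1 beq  r0, r1, L0 ; 0/2/5/11/13/15/3/0 ; →fallthru
#2 slti  r7, r5, 1 ; 0/2/5/11/13/15/3/0
#3 slt  r5, r3, r6 ; 0/2/5/11/13/0/3/0
#4 sub  r3, r2, r4 ; 0/2/5/65528/13/0/3/0
#5 slti  r5, r6, 12 ; 0/2/5/65528/13/1/3/0
#6 bne  r7, r2, L9 ; 0/2/5/65528/13/1/3/0 ; →target
#7 slt  r3, r6, r4 ; 0/2/5/1/13/1/3/0
#9 slt  r5, r6, r0 ; 0/2/5/1/13/0/3/0
#10 andi  r3, r3, 15 ; 0/2/5/1/13/0/3/0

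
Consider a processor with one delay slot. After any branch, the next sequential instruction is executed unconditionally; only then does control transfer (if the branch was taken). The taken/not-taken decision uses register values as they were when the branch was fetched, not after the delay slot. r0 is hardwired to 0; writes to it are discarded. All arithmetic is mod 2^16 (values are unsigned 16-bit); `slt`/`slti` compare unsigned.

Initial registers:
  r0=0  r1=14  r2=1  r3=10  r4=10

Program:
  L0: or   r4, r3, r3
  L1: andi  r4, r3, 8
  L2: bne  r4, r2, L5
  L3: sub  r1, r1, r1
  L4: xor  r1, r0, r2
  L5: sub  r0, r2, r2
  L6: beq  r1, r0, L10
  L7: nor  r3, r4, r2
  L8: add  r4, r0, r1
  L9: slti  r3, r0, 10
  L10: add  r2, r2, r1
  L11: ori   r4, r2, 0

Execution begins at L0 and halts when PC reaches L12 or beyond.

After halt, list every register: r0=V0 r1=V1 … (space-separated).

#0 or   r4, r3, r3 ; 0/14/1/10/10
#1 andi  r4, r3, 8 ; 0/14/1/10/8
#2 bne  r4, r2, L5 ; 0/14/1/10/8 ; →target
#3 sub  r1, r1, r1 ; 0/0/1/10/8
#5 sub  r0, r2, r2 ; 0/0/1/10/8
#6 beq  r1, r0, L10 ; 0/0/1/10/8 ; →target
#7 nor  r3, r4, r2 ; 0/0/1/65526/8
#10 add  r2, r2, r1 ; 0/0/1/65526/8
#11 ori   r4, r2, 0 ; 0/0/1/65526/1

r0=0 r1=0 r2=1 r3=65526 r4=1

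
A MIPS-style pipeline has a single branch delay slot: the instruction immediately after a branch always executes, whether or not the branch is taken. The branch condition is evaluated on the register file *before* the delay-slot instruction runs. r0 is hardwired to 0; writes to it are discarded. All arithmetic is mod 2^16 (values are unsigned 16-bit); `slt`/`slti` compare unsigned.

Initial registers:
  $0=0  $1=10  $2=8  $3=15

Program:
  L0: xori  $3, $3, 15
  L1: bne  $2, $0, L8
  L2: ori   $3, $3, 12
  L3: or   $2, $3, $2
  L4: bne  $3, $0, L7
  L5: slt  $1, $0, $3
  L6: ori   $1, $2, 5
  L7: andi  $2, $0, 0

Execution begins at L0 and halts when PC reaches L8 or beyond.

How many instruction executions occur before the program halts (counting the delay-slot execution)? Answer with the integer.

3

[0] xori  $3, $3, 15  →  {$0:0, $1:10, $2:8, $3:0}
[1] bne  $2, $0, L8  →  {$0:0, $1:10, $2:8, $3:0}  ⟨branch taken⟩
[2] ori   $3, $3, 12  →  {$0:0, $1:10, $2:8, $3:12}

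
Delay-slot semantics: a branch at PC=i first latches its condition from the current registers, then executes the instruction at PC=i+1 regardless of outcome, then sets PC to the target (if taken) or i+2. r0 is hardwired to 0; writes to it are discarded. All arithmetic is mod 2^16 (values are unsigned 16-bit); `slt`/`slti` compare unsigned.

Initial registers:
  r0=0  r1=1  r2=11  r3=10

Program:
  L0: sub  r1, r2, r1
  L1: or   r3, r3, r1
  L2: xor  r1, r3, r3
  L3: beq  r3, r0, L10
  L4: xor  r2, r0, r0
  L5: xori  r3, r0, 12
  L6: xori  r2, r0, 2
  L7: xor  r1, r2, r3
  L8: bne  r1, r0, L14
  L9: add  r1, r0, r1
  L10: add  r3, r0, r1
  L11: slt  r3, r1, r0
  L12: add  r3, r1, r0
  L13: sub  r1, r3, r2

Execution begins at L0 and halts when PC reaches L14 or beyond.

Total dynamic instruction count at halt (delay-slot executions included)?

PC=0  sub  r1, r2, r1        | r0=0 r1=10 r2=11 r3=10
PC=1  or   r3, r3, r1        | r0=0 r1=10 r2=11 r3=10
PC=2  xor  r1, r3, r3        | r0=0 r1=0 r2=11 r3=10
PC=3  beq  r3, r0, L10       | r0=0 r1=0 r2=11 r3=10  [not taken]
PC=4  xor  r2, r0, r0        | r0=0 r1=0 r2=0 r3=10
PC=5  xori  r3, r0, 12       | r0=0 r1=0 r2=0 r3=12
PC=6  xori  r2, r0, 2        | r0=0 r1=0 r2=2 r3=12
PC=7  xor  r1, r2, r3        | r0=0 r1=14 r2=2 r3=12
PC=8  bne  r1, r0, L14       | r0=0 r1=14 r2=2 r3=12  [TAKEN]
PC=9  add  r1, r0, r1        | r0=0 r1=14 r2=2 r3=12

10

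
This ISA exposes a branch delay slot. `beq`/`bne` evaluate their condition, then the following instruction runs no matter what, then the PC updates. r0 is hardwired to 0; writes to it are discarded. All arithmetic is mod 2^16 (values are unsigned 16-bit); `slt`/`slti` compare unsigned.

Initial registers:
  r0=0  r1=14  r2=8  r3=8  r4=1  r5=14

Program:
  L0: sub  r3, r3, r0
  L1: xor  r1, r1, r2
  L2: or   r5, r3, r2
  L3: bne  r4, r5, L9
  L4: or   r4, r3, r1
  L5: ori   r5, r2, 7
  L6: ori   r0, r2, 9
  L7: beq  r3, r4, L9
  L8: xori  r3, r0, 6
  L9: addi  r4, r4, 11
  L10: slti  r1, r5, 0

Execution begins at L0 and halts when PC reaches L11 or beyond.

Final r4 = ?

25

  step pc=0: sub  r3, r3, r0  regs=(0,14,8,8,1,14)
  step pc=1: xor  r1, r1, r2  regs=(0,6,8,8,1,14)
  step pc=2: or   r5, r3, r2  regs=(0,6,8,8,1,8)
  step pc=3: bne  r4, r5, L9  cond=T  regs=(0,6,8,8,1,8)
  step pc=4: or   r4, r3, r1  regs=(0,6,8,8,14,8)
  step pc=9: addi  r4, r4, 11  regs=(0,6,8,8,25,8)
  step pc=10: slti  r1, r5, 0  regs=(0,0,8,8,25,8)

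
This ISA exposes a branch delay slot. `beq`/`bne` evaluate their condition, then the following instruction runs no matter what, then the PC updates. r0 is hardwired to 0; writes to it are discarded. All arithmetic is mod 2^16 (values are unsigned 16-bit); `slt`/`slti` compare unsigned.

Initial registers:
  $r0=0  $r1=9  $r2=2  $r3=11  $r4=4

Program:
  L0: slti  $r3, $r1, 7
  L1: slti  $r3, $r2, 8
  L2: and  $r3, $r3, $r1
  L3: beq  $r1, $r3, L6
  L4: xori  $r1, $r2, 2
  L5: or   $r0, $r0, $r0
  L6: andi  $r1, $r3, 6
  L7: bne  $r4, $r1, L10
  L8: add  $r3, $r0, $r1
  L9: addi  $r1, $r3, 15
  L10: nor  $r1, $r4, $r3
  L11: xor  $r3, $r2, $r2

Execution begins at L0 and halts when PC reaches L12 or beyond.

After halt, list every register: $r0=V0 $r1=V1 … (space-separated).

$r0=0 $r1=65531 $r2=2 $r3=0 $r4=4

  step pc=0: slti  $r3, $r1, 7  regs=(0,9,2,0,4)
  step pc=1: slti  $r3, $r2, 8  regs=(0,9,2,1,4)
  step pc=2: and  $r3, $r3, $r1  regs=(0,9,2,1,4)
  step pc=3: beq  $r1, $r3, L6  cond=F  regs=(0,9,2,1,4)
  step pc=4: xori  $r1, $r2, 2  regs=(0,0,2,1,4)
  step pc=5: or   $r0, $r0, $r0  regs=(0,0,2,1,4)
  step pc=6: andi  $r1, $r3, 6  regs=(0,0,2,1,4)
  step pc=7: bne  $r4, $r1, L10  cond=T  regs=(0,0,2,1,4)
  step pc=8: add  $r3, $r0, $r1  regs=(0,0,2,0,4)
  step pc=10: nor  $r1, $r4, $r3  regs=(0,65531,2,0,4)
  step pc=11: xor  $r3, $r2, $r2  regs=(0,65531,2,0,4)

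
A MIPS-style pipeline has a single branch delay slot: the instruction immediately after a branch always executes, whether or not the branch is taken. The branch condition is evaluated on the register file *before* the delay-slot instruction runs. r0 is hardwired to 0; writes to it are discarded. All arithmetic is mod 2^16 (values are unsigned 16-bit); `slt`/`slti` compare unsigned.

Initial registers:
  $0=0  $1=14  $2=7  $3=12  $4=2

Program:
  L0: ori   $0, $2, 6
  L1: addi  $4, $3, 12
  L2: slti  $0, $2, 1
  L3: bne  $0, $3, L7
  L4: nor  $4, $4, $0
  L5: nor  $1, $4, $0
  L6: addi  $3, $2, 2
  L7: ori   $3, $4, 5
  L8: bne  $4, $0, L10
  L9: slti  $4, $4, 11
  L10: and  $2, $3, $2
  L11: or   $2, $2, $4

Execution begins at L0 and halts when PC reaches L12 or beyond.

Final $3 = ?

65511

#0 ori   $0, $2, 6 ; 0/14/7/12/2
#1 addi  $4, $3, 12 ; 0/14/7/12/24
#2 slti  $0, $2, 1 ; 0/14/7/12/24
#3 bne  $0, $3, L7 ; 0/14/7/12/24 ; →target
#4 nor  $4, $4, $0 ; 0/14/7/12/65511
#7 ori   $3, $4, 5 ; 0/14/7/65511/65511
#8 bne  $4, $0, L10 ; 0/14/7/65511/65511 ; →target
#9 slti  $4, $4, 11 ; 0/14/7/65511/0
#10 and  $2, $3, $2 ; 0/14/7/65511/0
#11 or   $2, $2, $4 ; 0/14/7/65511/0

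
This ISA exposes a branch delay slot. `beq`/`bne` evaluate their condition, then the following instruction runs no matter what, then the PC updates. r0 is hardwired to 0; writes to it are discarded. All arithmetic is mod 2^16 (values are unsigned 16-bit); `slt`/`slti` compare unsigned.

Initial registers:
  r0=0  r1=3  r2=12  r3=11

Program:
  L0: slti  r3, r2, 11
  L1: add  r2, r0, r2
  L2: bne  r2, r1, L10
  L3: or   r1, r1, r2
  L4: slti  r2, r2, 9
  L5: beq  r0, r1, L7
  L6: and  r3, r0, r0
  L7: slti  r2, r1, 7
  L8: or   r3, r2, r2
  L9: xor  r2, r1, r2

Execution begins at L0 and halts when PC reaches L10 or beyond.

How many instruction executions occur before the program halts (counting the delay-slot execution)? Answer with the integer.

[0] slti  r3, r2, 11  →  {r0:0, r1:3, r2:12, r3:0}
[1] add  r2, r0, r2  →  {r0:0, r1:3, r2:12, r3:0}
[2] bne  r2, r1, L10  →  {r0:0, r1:3, r2:12, r3:0}  ⟨branch taken⟩
[3] or   r1, r1, r2  →  {r0:0, r1:15, r2:12, r3:0}

4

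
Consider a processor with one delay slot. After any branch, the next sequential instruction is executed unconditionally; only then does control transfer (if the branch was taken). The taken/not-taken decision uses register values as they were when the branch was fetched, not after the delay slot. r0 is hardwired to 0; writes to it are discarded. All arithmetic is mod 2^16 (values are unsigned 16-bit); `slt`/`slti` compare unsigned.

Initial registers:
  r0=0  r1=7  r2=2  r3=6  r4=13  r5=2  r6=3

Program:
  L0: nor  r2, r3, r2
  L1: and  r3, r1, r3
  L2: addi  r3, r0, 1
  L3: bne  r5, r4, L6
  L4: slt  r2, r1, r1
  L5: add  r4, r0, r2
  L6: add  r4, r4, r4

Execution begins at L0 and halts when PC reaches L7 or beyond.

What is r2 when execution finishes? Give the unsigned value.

0

  step pc=0: nor  r2, r3, r2  regs=(0,7,65529,6,13,2,3)
  step pc=1: and  r3, r1, r3  regs=(0,7,65529,6,13,2,3)
  step pc=2: addi  r3, r0, 1  regs=(0,7,65529,1,13,2,3)
  step pc=3: bne  r5, r4, L6  cond=T  regs=(0,7,65529,1,13,2,3)
  step pc=4: slt  r2, r1, r1  regs=(0,7,0,1,13,2,3)
  step pc=6: add  r4, r4, r4  regs=(0,7,0,1,26,2,3)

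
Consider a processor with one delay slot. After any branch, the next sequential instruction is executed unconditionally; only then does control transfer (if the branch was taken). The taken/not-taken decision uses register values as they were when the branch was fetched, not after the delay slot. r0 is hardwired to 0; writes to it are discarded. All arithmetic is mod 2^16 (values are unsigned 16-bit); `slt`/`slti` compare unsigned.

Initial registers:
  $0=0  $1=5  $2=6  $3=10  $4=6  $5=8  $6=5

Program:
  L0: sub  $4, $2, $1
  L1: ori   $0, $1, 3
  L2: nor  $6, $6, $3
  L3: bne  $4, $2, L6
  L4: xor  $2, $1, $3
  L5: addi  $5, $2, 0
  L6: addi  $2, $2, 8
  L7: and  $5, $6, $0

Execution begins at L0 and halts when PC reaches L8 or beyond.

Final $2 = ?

  step pc=0: sub  $4, $2, $1  regs=(0,5,6,10,1,8,5)
  step pc=1: ori   $0, $1, 3  regs=(0,5,6,10,1,8,5)
  step pc=2: nor  $6, $6, $3  regs=(0,5,6,10,1,8,65520)
  step pc=3: bne  $4, $2, L6  cond=T  regs=(0,5,6,10,1,8,65520)
  step pc=4: xor  $2, $1, $3  regs=(0,5,15,10,1,8,65520)
  step pc=6: addi  $2, $2, 8  regs=(0,5,23,10,1,8,65520)
  step pc=7: and  $5, $6, $0  regs=(0,5,23,10,1,0,65520)

23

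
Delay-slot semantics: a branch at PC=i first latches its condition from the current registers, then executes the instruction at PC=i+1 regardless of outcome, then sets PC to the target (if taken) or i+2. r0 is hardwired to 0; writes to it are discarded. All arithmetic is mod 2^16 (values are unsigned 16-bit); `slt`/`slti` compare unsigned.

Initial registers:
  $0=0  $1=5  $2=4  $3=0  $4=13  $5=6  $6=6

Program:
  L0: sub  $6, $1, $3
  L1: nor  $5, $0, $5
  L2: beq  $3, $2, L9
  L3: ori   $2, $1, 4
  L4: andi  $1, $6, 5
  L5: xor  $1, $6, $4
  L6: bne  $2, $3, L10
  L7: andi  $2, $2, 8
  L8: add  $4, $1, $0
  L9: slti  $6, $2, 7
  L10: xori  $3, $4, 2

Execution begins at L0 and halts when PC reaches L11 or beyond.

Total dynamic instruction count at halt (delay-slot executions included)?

9

PC=0  sub  $6, $1, $3        | $0=0 $1=5 $2=4 $3=0 $4=13 $5=6 $6=5
PC=1  nor  $5, $0, $5        | $0=0 $1=5 $2=4 $3=0 $4=13 $5=65529 $6=5
PC=2  beq  $3, $2, L9        | $0=0 $1=5 $2=4 $3=0 $4=13 $5=65529 $6=5  [not taken]
PC=3  ori   $2, $1, 4        | $0=0 $1=5 $2=5 $3=0 $4=13 $5=65529 $6=5
PC=4  andi  $1, $6, 5        | $0=0 $1=5 $2=5 $3=0 $4=13 $5=65529 $6=5
PC=5  xor  $1, $6, $4        | $0=0 $1=8 $2=5 $3=0 $4=13 $5=65529 $6=5
PC=6  bne  $2, $3, L10       | $0=0 $1=8 $2=5 $3=0 $4=13 $5=65529 $6=5  [TAKEN]
PC=7  andi  $2, $2, 8        | $0=0 $1=8 $2=0 $3=0 $4=13 $5=65529 $6=5
PC=10 xori  $3, $4, 2        | $0=0 $1=8 $2=0 $3=15 $4=13 $5=65529 $6=5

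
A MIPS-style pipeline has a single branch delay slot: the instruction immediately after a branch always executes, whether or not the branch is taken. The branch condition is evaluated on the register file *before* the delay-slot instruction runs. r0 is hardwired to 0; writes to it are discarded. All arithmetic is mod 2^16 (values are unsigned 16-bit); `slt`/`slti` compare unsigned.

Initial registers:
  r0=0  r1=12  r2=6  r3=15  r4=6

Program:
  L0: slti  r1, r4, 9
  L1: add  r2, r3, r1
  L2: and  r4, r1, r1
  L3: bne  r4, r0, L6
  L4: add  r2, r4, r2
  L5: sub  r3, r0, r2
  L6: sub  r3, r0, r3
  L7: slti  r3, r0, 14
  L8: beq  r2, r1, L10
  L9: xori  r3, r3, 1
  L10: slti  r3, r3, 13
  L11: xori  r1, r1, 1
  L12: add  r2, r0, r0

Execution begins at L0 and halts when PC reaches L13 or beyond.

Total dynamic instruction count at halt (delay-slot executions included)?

[0] slti  r1, r4, 9  →  {r0:0, r1:1, r2:6, r3:15, r4:6}
[1] add  r2, r3, r1  →  {r0:0, r1:1, r2:16, r3:15, r4:6}
[2] and  r4, r1, r1  →  {r0:0, r1:1, r2:16, r3:15, r4:1}
[3] bne  r4, r0, L6  →  {r0:0, r1:1, r2:16, r3:15, r4:1}  ⟨branch taken⟩
[4] add  r2, r4, r2  →  {r0:0, r1:1, r2:17, r3:15, r4:1}
[6] sub  r3, r0, r3  →  {r0:0, r1:1, r2:17, r3:65521, r4:1}
[7] slti  r3, r0, 14  →  {r0:0, r1:1, r2:17, r3:1, r4:1}
[8] beq  r2, r1, L10  →  {r0:0, r1:1, r2:17, r3:1, r4:1}  ⟨branch fallthrough⟩
[9] xori  r3, r3, 1  →  {r0:0, r1:1, r2:17, r3:0, r4:1}
[10] slti  r3, r3, 13  →  {r0:0, r1:1, r2:17, r3:1, r4:1}
[11] xori  r1, r1, 1  →  {r0:0, r1:0, r2:17, r3:1, r4:1}
[12] add  r2, r0, r0  →  {r0:0, r1:0, r2:0, r3:1, r4:1}

12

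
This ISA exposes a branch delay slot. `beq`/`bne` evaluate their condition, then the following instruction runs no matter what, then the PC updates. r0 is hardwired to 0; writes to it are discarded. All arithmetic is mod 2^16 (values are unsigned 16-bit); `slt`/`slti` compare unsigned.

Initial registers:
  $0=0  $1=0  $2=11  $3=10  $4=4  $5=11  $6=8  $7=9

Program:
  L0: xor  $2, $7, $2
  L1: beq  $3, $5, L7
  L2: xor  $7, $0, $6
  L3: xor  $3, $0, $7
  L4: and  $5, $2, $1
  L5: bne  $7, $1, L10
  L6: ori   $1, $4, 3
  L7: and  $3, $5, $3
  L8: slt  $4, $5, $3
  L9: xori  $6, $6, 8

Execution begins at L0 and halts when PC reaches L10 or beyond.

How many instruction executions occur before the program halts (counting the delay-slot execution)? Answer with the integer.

7

  step pc=0: xor  $2, $7, $2  regs=(0,0,2,10,4,11,8,9)
  step pc=1: beq  $3, $5, L7  cond=F  regs=(0,0,2,10,4,11,8,9)
  step pc=2: xor  $7, $0, $6  regs=(0,0,2,10,4,11,8,8)
  step pc=3: xor  $3, $0, $7  regs=(0,0,2,8,4,11,8,8)
  step pc=4: and  $5, $2, $1  regs=(0,0,2,8,4,0,8,8)
  step pc=5: bne  $7, $1, L10  cond=T  regs=(0,0,2,8,4,0,8,8)
  step pc=6: ori   $1, $4, 3  regs=(0,7,2,8,4,0,8,8)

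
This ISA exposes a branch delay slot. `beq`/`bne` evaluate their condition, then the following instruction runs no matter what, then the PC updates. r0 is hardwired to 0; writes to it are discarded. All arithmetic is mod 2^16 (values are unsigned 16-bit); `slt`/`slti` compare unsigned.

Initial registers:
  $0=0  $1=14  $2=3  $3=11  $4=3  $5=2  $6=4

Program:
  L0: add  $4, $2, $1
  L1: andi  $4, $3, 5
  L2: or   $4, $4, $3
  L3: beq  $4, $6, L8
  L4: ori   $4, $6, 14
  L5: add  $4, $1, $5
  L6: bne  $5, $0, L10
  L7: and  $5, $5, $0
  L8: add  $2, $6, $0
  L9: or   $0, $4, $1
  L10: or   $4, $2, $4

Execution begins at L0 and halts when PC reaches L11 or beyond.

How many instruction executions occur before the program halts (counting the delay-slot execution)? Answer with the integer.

  step pc=0: add  $4, $2, $1  regs=(0,14,3,11,17,2,4)
  step pc=1: andi  $4, $3, 5  regs=(0,14,3,11,1,2,4)
  step pc=2: or   $4, $4, $3  regs=(0,14,3,11,11,2,4)
  step pc=3: beq  $4, $6, L8  cond=F  regs=(0,14,3,11,11,2,4)
  step pc=4: ori   $4, $6, 14  regs=(0,14,3,11,14,2,4)
  step pc=5: add  $4, $1, $5  regs=(0,14,3,11,16,2,4)
  step pc=6: bne  $5, $0, L10  cond=T  regs=(0,14,3,11,16,2,4)
  step pc=7: and  $5, $5, $0  regs=(0,14,3,11,16,0,4)
  step pc=10: or   $4, $2, $4  regs=(0,14,3,11,19,0,4)

9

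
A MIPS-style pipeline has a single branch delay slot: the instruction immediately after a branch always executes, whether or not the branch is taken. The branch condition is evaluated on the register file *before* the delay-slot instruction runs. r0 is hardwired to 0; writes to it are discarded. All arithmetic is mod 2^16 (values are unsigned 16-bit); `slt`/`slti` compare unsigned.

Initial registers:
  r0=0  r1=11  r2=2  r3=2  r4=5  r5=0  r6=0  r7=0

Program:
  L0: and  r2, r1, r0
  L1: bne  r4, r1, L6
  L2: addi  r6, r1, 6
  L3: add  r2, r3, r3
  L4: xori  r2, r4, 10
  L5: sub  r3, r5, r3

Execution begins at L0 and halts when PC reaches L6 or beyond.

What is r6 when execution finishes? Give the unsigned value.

17

  step pc=0: and  r2, r1, r0  regs=(0,11,0,2,5,0,0,0)
  step pc=1: bne  r4, r1, L6  cond=T  regs=(0,11,0,2,5,0,0,0)
  step pc=2: addi  r6, r1, 6  regs=(0,11,0,2,5,0,17,0)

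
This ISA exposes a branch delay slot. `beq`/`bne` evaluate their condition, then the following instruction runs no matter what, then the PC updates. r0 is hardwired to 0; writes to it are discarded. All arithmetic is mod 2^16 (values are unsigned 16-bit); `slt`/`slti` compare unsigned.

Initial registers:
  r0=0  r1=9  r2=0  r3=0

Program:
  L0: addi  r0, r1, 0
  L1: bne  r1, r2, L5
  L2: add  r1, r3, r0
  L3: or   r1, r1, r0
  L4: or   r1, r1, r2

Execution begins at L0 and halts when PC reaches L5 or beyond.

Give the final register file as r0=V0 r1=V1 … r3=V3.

[0] addi  r0, r1, 0  →  {r0:0, r1:9, r2:0, r3:0}
[1] bne  r1, r2, L5  →  {r0:0, r1:9, r2:0, r3:0}  ⟨branch taken⟩
[2] add  r1, r3, r0  →  {r0:0, r1:0, r2:0, r3:0}

r0=0 r1=0 r2=0 r3=0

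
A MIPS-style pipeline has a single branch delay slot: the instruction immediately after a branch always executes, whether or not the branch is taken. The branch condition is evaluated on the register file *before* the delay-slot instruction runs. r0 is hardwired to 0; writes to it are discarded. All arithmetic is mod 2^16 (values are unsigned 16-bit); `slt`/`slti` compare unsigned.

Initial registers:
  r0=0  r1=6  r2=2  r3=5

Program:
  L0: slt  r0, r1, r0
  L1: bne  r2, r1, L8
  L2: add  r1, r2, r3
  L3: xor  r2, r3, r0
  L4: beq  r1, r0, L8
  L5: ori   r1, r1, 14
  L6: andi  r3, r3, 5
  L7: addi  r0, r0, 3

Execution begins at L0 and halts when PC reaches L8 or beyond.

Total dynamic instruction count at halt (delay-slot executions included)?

3

PC=0  slt  r0, r1, r0        | r0=0 r1=6 r2=2 r3=5
PC=1  bne  r2, r1, L8        | r0=0 r1=6 r2=2 r3=5  [TAKEN]
PC=2  add  r1, r2, r3        | r0=0 r1=7 r2=2 r3=5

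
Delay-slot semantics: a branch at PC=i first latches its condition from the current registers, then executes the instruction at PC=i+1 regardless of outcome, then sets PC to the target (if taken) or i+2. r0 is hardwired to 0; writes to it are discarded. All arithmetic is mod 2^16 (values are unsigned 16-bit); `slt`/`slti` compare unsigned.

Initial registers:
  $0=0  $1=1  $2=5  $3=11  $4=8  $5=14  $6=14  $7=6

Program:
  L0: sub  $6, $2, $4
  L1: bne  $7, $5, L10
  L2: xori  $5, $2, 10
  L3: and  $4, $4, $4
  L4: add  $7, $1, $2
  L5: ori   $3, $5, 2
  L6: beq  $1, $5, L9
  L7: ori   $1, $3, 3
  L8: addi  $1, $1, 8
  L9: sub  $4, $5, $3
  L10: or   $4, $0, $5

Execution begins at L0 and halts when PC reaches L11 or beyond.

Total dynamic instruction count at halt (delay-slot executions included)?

4

#0 sub  $6, $2, $4 ; 0/1/5/11/8/14/65533/6
#1 bne  $7, $5, L10 ; 0/1/5/11/8/14/65533/6 ; →target
#2 xori  $5, $2, 10 ; 0/1/5/11/8/15/65533/6
#10 or   $4, $0, $5 ; 0/1/5/11/15/15/65533/6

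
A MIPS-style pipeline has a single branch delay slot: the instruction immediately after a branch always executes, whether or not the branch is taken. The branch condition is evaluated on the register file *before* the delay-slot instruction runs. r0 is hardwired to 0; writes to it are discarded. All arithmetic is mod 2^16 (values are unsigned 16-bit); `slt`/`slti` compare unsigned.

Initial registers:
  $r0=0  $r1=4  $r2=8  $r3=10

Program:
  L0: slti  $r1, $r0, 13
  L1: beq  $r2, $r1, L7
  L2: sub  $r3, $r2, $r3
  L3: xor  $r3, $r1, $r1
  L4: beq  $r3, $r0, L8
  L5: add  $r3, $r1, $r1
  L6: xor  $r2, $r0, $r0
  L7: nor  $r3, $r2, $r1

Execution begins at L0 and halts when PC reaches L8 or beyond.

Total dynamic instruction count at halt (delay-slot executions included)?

[0] slti  $r1, $r0, 13  →  {$r0:0, $r1:1, $r2:8, $r3:10}
[1] beq  $r2, $r1, L7  →  {$r0:0, $r1:1, $r2:8, $r3:10}  ⟨branch fallthrough⟩
[2] sub  $r3, $r2, $r3  →  {$r0:0, $r1:1, $r2:8, $r3:65534}
[3] xor  $r3, $r1, $r1  →  {$r0:0, $r1:1, $r2:8, $r3:0}
[4] beq  $r3, $r0, L8  →  {$r0:0, $r1:1, $r2:8, $r3:0}  ⟨branch taken⟩
[5] add  $r3, $r1, $r1  →  {$r0:0, $r1:1, $r2:8, $r3:2}

6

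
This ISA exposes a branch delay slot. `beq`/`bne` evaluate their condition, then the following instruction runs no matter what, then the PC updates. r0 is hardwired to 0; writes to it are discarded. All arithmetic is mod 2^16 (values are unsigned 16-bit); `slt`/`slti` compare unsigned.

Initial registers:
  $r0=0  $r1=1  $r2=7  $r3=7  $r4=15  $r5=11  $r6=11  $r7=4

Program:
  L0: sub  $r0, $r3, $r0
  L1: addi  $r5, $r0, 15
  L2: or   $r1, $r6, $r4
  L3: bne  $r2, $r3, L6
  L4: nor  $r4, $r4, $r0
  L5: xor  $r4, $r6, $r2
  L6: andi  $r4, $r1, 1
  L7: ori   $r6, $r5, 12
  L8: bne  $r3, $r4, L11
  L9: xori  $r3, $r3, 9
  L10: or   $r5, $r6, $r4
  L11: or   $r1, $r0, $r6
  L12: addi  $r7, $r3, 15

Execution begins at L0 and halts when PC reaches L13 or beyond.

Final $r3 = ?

14

#0 sub  $r0, $r3, $r0 ; 0/1/7/7/15/11/11/4
#1 addi  $r5, $r0, 15 ; 0/1/7/7/15/15/11/4
#2 or   $r1, $r6, $r4 ; 0/15/7/7/15/15/11/4
#3 bne  $r2, $r3, L6 ; 0/15/7/7/15/15/11/4 ; →fallthru
#4 nor  $r4, $r4, $r0 ; 0/15/7/7/65520/15/11/4
#5 xor  $r4, $r6, $r2 ; 0/15/7/7/12/15/11/4
#6 andi  $r4, $r1, 1 ; 0/15/7/7/1/15/11/4
#7 ori   $r6, $r5, 12 ; 0/15/7/7/1/15/15/4
#8 bne  $r3, $r4, L11 ; 0/15/7/7/1/15/15/4 ; →target
#9 xori  $r3, $r3, 9 ; 0/15/7/14/1/15/15/4
#11 or   $r1, $r0, $r6 ; 0/15/7/14/1/15/15/4
#12 addi  $r7, $r3, 15 ; 0/15/7/14/1/15/15/29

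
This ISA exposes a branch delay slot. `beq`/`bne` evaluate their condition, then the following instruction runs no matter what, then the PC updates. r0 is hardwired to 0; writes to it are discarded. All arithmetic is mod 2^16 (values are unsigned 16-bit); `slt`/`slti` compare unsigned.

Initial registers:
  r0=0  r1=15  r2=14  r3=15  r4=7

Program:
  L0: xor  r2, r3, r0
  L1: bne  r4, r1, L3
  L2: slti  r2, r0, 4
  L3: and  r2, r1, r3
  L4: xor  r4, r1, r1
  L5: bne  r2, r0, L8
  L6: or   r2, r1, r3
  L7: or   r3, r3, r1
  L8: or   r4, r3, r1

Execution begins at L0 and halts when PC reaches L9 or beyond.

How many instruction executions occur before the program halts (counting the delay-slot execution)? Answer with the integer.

8

[0] xor  r2, r3, r0  →  {r0:0, r1:15, r2:15, r3:15, r4:7}
[1] bne  r4, r1, L3  →  {r0:0, r1:15, r2:15, r3:15, r4:7}  ⟨branch taken⟩
[2] slti  r2, r0, 4  →  {r0:0, r1:15, r2:1, r3:15, r4:7}
[3] and  r2, r1, r3  →  {r0:0, r1:15, r2:15, r3:15, r4:7}
[4] xor  r4, r1, r1  →  {r0:0, r1:15, r2:15, r3:15, r4:0}
[5] bne  r2, r0, L8  →  {r0:0, r1:15, r2:15, r3:15, r4:0}  ⟨branch taken⟩
[6] or   r2, r1, r3  →  {r0:0, r1:15, r2:15, r3:15, r4:0}
[8] or   r4, r3, r1  →  {r0:0, r1:15, r2:15, r3:15, r4:15}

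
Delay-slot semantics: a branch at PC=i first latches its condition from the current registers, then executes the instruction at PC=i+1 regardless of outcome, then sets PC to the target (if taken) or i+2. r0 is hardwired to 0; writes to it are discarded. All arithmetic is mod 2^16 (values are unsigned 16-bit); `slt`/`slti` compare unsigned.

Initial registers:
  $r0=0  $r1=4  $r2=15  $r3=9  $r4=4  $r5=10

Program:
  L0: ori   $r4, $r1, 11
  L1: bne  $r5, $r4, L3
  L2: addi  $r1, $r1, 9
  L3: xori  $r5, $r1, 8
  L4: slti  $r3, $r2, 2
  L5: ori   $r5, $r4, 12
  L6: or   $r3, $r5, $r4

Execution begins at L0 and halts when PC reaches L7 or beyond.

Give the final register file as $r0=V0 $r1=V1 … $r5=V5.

$r0=0 $r1=13 $r2=15 $r3=15 $r4=15 $r5=15

  step pc=0: ori   $r4, $r1, 11  regs=(0,4,15,9,15,10)
  step pc=1: bne  $r5, $r4, L3  cond=T  regs=(0,4,15,9,15,10)
  step pc=2: addi  $r1, $r1, 9  regs=(0,13,15,9,15,10)
  step pc=3: xori  $r5, $r1, 8  regs=(0,13,15,9,15,5)
  step pc=4: slti  $r3, $r2, 2  regs=(0,13,15,0,15,5)
  step pc=5: ori   $r5, $r4, 12  regs=(0,13,15,0,15,15)
  step pc=6: or   $r3, $r5, $r4  regs=(0,13,15,15,15,15)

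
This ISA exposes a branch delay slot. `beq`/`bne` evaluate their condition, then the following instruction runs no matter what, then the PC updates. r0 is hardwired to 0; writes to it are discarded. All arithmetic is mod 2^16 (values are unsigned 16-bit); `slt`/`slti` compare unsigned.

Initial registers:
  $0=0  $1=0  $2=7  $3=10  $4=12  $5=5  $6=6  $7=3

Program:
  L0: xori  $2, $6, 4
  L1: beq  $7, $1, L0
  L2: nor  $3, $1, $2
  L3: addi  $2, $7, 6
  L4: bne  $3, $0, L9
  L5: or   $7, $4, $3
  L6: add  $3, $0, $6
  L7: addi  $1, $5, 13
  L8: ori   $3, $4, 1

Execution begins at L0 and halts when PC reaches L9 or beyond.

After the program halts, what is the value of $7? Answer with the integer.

  step pc=0: xori  $2, $6, 4  regs=(0,0,2,10,12,5,6,3)
  step pc=1: beq  $7, $1, L0  cond=F  regs=(0,0,2,10,12,5,6,3)
  step pc=2: nor  $3, $1, $2  regs=(0,0,2,65533,12,5,6,3)
  step pc=3: addi  $2, $7, 6  regs=(0,0,9,65533,12,5,6,3)
  step pc=4: bne  $3, $0, L9  cond=T  regs=(0,0,9,65533,12,5,6,3)
  step pc=5: or   $7, $4, $3  regs=(0,0,9,65533,12,5,6,65533)

65533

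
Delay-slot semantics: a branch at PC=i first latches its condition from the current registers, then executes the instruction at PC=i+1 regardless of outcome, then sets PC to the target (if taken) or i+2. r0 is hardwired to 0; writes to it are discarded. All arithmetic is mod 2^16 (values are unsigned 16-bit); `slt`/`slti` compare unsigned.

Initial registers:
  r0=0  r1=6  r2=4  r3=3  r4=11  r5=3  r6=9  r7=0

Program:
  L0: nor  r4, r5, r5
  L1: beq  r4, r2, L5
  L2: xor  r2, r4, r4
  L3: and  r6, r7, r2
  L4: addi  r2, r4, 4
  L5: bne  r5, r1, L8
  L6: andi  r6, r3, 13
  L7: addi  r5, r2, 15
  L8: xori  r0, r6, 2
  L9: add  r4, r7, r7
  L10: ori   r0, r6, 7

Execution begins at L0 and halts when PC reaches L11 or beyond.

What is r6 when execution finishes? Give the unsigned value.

#0 nor  r4, r5, r5 ; 0/6/4/3/65532/3/9/0
#1 beq  r4, r2, L5 ; 0/6/4/3/65532/3/9/0 ; →fallthru
#2 xor  r2, r4, r4 ; 0/6/0/3/65532/3/9/0
#3 and  r6, r7, r2 ; 0/6/0/3/65532/3/0/0
#4 addi  r2, r4, 4 ; 0/6/0/3/65532/3/0/0
#5 bne  r5, r1, L8 ; 0/6/0/3/65532/3/0/0 ; →target
#6 andi  r6, r3, 13 ; 0/6/0/3/65532/3/1/0
#8 xori  r0, r6, 2 ; 0/6/0/3/65532/3/1/0
#9 add  r4, r7, r7 ; 0/6/0/3/0/3/1/0
#10 ori   r0, r6, 7 ; 0/6/0/3/0/3/1/0

1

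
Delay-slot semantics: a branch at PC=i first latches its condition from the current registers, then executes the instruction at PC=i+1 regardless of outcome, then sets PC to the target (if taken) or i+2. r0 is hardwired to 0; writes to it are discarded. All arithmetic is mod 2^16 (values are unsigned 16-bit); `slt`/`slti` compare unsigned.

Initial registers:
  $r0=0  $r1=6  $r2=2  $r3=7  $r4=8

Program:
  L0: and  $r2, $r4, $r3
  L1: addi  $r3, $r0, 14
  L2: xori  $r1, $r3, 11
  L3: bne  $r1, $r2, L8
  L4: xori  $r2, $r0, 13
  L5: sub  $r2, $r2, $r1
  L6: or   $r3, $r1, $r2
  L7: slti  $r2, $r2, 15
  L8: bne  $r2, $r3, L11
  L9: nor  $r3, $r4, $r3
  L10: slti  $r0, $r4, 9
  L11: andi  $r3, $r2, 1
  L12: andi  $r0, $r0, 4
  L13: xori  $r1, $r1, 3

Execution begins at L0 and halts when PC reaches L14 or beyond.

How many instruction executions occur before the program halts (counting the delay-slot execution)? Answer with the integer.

  step pc=0: and  $r2, $r4, $r3  regs=(0,6,0,7,8)
  step pc=1: addi  $r3, $r0, 14  regs=(0,6,0,14,8)
  step pc=2: xori  $r1, $r3, 11  regs=(0,5,0,14,8)
  step pc=3: bne  $r1, $r2, L8  cond=T  regs=(0,5,0,14,8)
  step pc=4: xori  $r2, $r0, 13  regs=(0,5,13,14,8)
  step pc=8: bne  $r2, $r3, L11  cond=T  regs=(0,5,13,14,8)
  step pc=9: nor  $r3, $r4, $r3  regs=(0,5,13,65521,8)
  step pc=11: andi  $r3, $r2, 1  regs=(0,5,13,1,8)
  step pc=12: andi  $r0, $r0, 4  regs=(0,5,13,1,8)
  step pc=13: xori  $r1, $r1, 3  regs=(0,6,13,1,8)

10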